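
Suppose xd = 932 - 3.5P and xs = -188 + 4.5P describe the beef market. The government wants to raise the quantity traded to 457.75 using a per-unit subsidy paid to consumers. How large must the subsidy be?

Required subsidy s = 8 per unit

At x = 457.75, invert demand for the buyer price: Pb = (932 − 457.75)/3.5 = 135.5; invert supply for the seller price: Ps = (457.75 − (-188))/4.5 = 143.5.
The subsidy must fill the gap: s = Ps − Pb = 143.5 − 135.5 = 8.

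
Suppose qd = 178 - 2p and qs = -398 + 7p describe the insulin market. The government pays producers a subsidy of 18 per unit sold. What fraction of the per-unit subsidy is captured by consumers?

Consumer share = 7/9

Pre-subsidy: 178 - 2p = -398 + 7p gives p* = 64, q* = 50.
With the subsidy, sellers receive ps = pb + 18 for each unit, where pb is the price buyers pay.
Supply in terms of pb becomes qs = -398 + 7(pb + 18) = -272 + 7pb. Setting this equal to demand: 178 - 2pb = -272 + 7pb, so pb = 50.
Sellers receive ps = 50 + 18 = 68; q' = 178 − 2·50 = 78.
Buyers' price falls by p* − pb = 64 − 50 = 14; sellers' price rises by ps − p* = 68 − 64 = 4.
So consumers capture 14/18 = 7/9 of each unit of subsidy.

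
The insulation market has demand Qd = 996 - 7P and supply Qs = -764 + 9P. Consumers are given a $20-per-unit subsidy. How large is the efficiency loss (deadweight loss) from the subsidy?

Pre-subsidy: 996 - 7P = -764 + 9P gives P* = 110, Q* = 226.
With the rebate, buyers effectively pay Pb = Ps − 20, where Ps is the price sellers receive.
Demand in terms of Ps becomes Qd = 996 − 7(Ps − 20) = 1136 - 7Ps. Setting this equal to supply: 1136 - 7Ps = -764 + 9Ps, so Ps = 118.75.
Buyers pay Pb = 118.75 − 20 = 98.75; Q' = -764 + 9·118.75 = 304.75.
The subsidy expands output by 304.75 − 226 = 78.75 past the efficient level; on those units the gap between marginal cost and willingness to pay runs from 0 up to 20.
DWL = ½ × 20 × 78.75 = 787.5.

Deadweight loss = $787.5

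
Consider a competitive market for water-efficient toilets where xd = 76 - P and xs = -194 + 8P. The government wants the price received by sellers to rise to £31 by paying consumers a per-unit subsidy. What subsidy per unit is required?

At a seller price of 31, quantity supplied is -194 + 8·31 = 54.
Buyers absorb 54 only when they pay Pb with 76 − 1·Pb = 54, i.e. Pb = 22.
s = Ps − Pb = 31 − 22 = 9.

Required subsidy s = £9 per unit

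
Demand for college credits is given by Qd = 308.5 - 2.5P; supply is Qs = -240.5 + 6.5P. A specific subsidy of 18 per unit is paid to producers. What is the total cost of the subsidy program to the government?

Government cost = 3393

Pre-subsidy: 308.5 - 2.5P = -240.5 + 6.5P gives P* = 61, Q* = 156.
With the subsidy, sellers receive Ps = Pb + 18 for each unit, where Pb is the price buyers pay.
Supply in terms of Pb becomes Qs = -240.5 + 6.5(Pb + 18) = -123.5 + 6.5Pb. Setting this equal to demand: 308.5 - 2.5Pb = -123.5 + 6.5Pb, so Pb = 48.
Sellers receive Ps = 48 + 18 = 66; Q' = 308.5 − 2.5·48 = 188.5.
Government outlay = subsidy × quantity = 18 × 188.5 = 3393.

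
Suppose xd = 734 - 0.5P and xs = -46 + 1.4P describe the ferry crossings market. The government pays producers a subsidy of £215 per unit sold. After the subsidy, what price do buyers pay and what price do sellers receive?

Buyers pay 4790/19; sellers receive 8875/19

Pre-subsidy: 734 - 0.5P = -46 + 1.4P gives P* = 7800/19, x* = 10046/19.
With the subsidy, sellers receive Ps = Pb + 215 for each unit, where Pb is the price buyers pay.
Supply in terms of Pb becomes xs = -46 + 1.4(Pb + 215) = 255 + 1.4Pb. Setting this equal to demand: 734 - 0.5Pb = 255 + 1.4Pb, so Pb = 4790/19.
Sellers receive Ps = 4790/19 + 215 = 8875/19; x' = 734 − 0.5·(4790/19) = 11551/19.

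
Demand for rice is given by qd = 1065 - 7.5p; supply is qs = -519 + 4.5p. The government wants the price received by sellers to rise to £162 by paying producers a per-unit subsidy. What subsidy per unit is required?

At a seller price of 162, quantity supplied is -519 + 4.5·162 = 210.
Buyers absorb 210 only when they pay pb with 1065 − 7.5·pb = 210, i.e. pb = 114.
s = ps − pb = 162 − 114 = 48.

Required subsidy s = £48 per unit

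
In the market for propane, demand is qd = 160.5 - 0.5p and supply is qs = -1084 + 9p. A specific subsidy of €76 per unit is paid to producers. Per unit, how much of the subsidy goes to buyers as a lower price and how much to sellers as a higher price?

Pre-subsidy: 160.5 - 0.5p = -1084 + 9p gives p* = 131, q* = 95.
With the subsidy, sellers receive ps = pb + 76 for each unit, where pb is the price buyers pay.
Supply in terms of pb becomes qs = -1084 + 9(pb + 76) = -400 + 9pb. Setting this equal to demand: 160.5 - 0.5pb = -400 + 9pb, so pb = 59.
Sellers receive ps = 59 + 76 = 135; q' = 160.5 − 0.5·59 = 131.
Buyers' price falls by p* − pb = 131 − 59 = 72; sellers' price rises by ps − p* = 135 − 131 = 4.

Buyers gain €72 per unit; sellers gain €4 per unit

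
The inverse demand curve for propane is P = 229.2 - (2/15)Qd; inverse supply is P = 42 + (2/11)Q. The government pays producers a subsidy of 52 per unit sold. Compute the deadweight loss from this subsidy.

Pre-subsidy: 229.2 - (2/15)Q = 42 + (2/11)Q gives Q* = 594 and P* = 150.
With the subsidy, sellers receive Ps = Pb + 52 for each unit, where Pb is the price buyers pay.
On the curves, Pb = 229.2 - (2/15)Q and Ps = 42 + (2/11)Q; the wedge Ps − Pb = 52 gives 42 + (2/11)Q − (229.2 - (2/15)Q) = 52, so Q' = 759.
Then Pb = 229.2 − (2/15)·759 = 128 and Ps = 42 + (2/11)·759 = 180.
The subsidy expands output by 759 − 594 = 165 past the efficient level; on those units the gap between marginal cost and willingness to pay runs from 0 up to 52.
DWL = ½ × 52 × 165 = 4290.

Deadweight loss = 4290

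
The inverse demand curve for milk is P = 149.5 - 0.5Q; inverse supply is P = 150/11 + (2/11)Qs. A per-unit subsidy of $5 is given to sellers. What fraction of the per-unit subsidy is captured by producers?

Pre-subsidy: 149.5 - 0.5Q = 150/11 + (2/11)Q gives Q* = 2989/15 and P* = 748/15.
With the subsidy, sellers receive Ps = Pb + 5 for each unit, where Pb is the price buyers pay.
On the curves, Pb = 149.5 - 0.5Q and Ps = 150/11 + (2/11)Q; the wedge Ps − Pb = 5 gives 150/11 + (2/11)Q − (149.5 - 0.5Q) = 5, so Q' = 206.6.
Then Pb = 149.5 − 0.5·206.6 = 46.2 and Ps = 150/11 + (2/11)·206.6 = 51.2.
Buyers' price falls by P* − Pb = 748/15 − 46.2 = 11/3; sellers' price rises by Ps − P* = 51.2 − 748/15 = 4/3.
So producers capture (4/3)/5 = 4/15 of each unit of subsidy.

Producer share = 4/15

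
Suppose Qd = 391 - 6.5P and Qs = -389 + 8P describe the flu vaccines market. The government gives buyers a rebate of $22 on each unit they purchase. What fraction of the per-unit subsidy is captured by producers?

Pre-subsidy: 391 - 6.5P = -389 + 8P gives P* = 1560/29, Q* = 1199/29.
With the rebate, buyers effectively pay Pb = Ps − 22, where Ps is the price sellers receive.
Demand in terms of Ps becomes Qd = 391 − 6.5(Ps − 22) = 534 - 6.5Ps. Setting this equal to supply: 534 - 6.5Ps = -389 + 8Ps, so Ps = 1846/29.
Buyers pay Pb = 1846/29 − 22 = 1208/29; Q' = -389 + 8·(1846/29) = 3487/29.
Buyers' price falls by P* − Pb = 1560/29 − 1208/29 = 352/29; sellers' price rises by Ps − P* = 1846/29 − 1560/29 = 286/29.
So producers capture (286/29)/22 = 13/29 of each unit of subsidy.

Producer share = 13/29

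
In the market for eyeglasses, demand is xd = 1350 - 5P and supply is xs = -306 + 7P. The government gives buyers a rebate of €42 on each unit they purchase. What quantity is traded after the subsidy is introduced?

Pre-subsidy: 1350 - 5P = -306 + 7P gives P* = 138, x* = 660.
With the rebate, buyers effectively pay Pb = Ps − 42, where Ps is the price sellers receive.
Demand in terms of Ps becomes xd = 1350 − 5(Ps − 42) = 1560 - 5Ps. Setting this equal to supply: 1560 - 5Ps = -306 + 7Ps, so Ps = 155.5.
Buyers pay Pb = 155.5 − 42 = 113.5; x' = -306 + 7·155.5 = 782.5.

x' = 782.5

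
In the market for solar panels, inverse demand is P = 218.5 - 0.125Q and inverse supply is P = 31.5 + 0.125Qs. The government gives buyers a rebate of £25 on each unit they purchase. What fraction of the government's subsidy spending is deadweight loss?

DWL / government spending = 25/424

Pre-subsidy: 218.5 - 0.125Q = 31.5 + 0.125Q gives Q* = 748 and P* = 125.
With the rebate, buyers effectively pay Pb = Ps − 25, where Ps is the price sellers receive.
On the curves, Pb = 218.5 - 0.125Q and Ps = 31.5 + 0.125Q; the wedge Ps − Pb = 25 gives 31.5 + 0.125Q − (218.5 - 0.125Q) = 25, so Q' = 848.
Then Pb = 218.5 − 0.125·848 = 112.5 and Ps = 31.5 + 0.125·848 = 137.5.
ΔCS = ½(748 + 848)(125 − 112.5) = 9975; ΔPS = ½(748 + 848)(137.5 − 125) = 9975.
Government spending = 25 × 848 = 21200.
DWL = ½ × 25 × (848 − 748) = 1250; fraction = 1250 / 21200 = 25/424.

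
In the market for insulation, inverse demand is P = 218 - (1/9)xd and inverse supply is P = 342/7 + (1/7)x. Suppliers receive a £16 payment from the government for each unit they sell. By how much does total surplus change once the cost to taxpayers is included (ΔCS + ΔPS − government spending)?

Pre-subsidy: 218 - (1/9)x = 342/7 + (1/7)x gives x* = 666 and P* = 144.
With the subsidy, sellers receive Ps = Pb + 16 for each unit, where Pb is the price buyers pay.
On the curves, Pb = 218 - (1/9)x and Ps = 342/7 + (1/7)x; the wedge Ps − Pb = 16 gives 342/7 + (1/7)x − (218 - (1/9)x) = 16, so x' = 729.
Then Pb = 218 − (1/9)·729 = 137 and Ps = 342/7 + (1/7)·729 = 153.
ΔCS = ½(666 + 729)(144 − 137) = 4882.5; ΔPS = ½(666 + 729)(153 − 144) = 6277.5.
Government spending = 16 × 729 = 11664.
Net change = 4882.5 + 6277.5 − 11664 = -504. The loss equals the DWL triangle ½·16·63.

Net change in total surplus = -£504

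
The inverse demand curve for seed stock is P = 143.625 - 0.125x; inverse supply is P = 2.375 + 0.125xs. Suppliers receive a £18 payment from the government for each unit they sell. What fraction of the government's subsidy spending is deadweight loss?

DWL / government spending = 36/637

Pre-subsidy: 143.625 - 0.125x = 2.375 + 0.125x gives x* = 565 and P* = 73.
With the subsidy, sellers receive Ps = Pb + 18 for each unit, where Pb is the price buyers pay.
On the curves, Pb = 143.625 - 0.125x and Ps = 2.375 + 0.125x; the wedge Ps − Pb = 18 gives 2.375 + 0.125x − (143.625 - 0.125x) = 18, so x' = 637.
Then Pb = 143.625 − 0.125·637 = 64 and Ps = 2.375 + 0.125·637 = 82.
ΔCS = ½(565 + 637)(73 − 64) = 5409; ΔPS = ½(565 + 637)(82 − 73) = 5409.
Government spending = 18 × 637 = 11466.
DWL = ½ × 18 × (637 − 565) = 648; fraction = 648 / 11466 = 36/637.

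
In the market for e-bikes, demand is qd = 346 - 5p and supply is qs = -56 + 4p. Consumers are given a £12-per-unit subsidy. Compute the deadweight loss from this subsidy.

Deadweight loss = £160

Pre-subsidy: 346 - 5p = -56 + 4p gives p* = 134/3, q* = 368/3.
With the rebate, buyers effectively pay pb = ps − 12, where ps is the price sellers receive.
Demand in terms of ps becomes qd = 346 − 5(ps − 12) = 406 - 5ps. Setting this equal to supply: 406 - 5ps = -56 + 4ps, so ps = 154/3.
Buyers pay pb = 154/3 − 12 = 118/3; q' = -56 + 4·(154/3) = 448/3.
The subsidy expands output by 448/3 − 368/3 = 80/3 past the efficient level; on those units the gap between marginal cost and willingness to pay runs from 0 up to 12.
DWL = ½ × 12 × 80/3 = 160.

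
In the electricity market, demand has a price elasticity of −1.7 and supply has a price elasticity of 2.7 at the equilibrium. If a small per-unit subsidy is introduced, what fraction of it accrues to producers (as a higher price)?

Producer share = 17/44

For a small subsidy around the equilibrium, the benefit split depends on the relative slopes, which at a point are proportional to the elasticities.
Buyer share = εs/(εs + |εd|) = 2.7/(2.7 + 1.7) = 27/44; seller share = |εd|/(εs + |εd|) = 17/44.
So producers capture 17/44 of the subsidy.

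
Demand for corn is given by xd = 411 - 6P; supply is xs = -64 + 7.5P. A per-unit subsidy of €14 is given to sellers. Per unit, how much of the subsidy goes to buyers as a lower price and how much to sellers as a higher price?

Buyers gain 70/9 per unit; sellers gain 56/9 per unit

Pre-subsidy: 411 - 6P = -64 + 7.5P gives P* = 950/27, x* = 1799/9.
With the subsidy, sellers receive Ps = Pb + 14 for each unit, where Pb is the price buyers pay.
Supply in terms of Pb becomes xs = -64 + 7.5(Pb + 14) = 41 + 7.5Pb. Setting this equal to demand: 411 - 6Pb = 41 + 7.5Pb, so Pb = 740/27.
Sellers receive Ps = 740/27 + 14 = 1118/27; x' = 411 − 6·(740/27) = 2219/9.
Buyers' price falls by P* − Pb = 950/27 − 740/27 = 70/9; sellers' price rises by Ps − P* = 1118/27 − 950/27 = 56/9.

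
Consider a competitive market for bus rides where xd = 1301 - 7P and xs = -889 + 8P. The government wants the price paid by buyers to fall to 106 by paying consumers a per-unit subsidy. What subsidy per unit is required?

Required subsidy s = 75 per unit

At a buyer price of 106, quantity demanded is 1301 − 7·106 = 559.
Sellers supply 559 only when they receive Ps with -889 + 8·Ps = 559, i.e. Ps = 181.
s = Ps − Pb = 181 − 106 = 75.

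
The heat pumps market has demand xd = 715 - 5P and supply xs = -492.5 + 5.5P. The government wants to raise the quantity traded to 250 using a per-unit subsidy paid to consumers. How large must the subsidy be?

Required subsidy s = 42 per unit

At x = 250, invert demand for the buyer price: Pb = (715 − 250)/5 = 93; invert supply for the seller price: Ps = (250 − (-492.5))/5.5 = 135.
The subsidy must fill the gap: s = Ps − Pb = 135 − 93 = 42.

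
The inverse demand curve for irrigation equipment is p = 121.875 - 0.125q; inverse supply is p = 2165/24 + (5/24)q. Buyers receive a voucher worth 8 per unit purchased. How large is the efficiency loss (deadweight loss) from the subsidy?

Pre-subsidy: 121.875 - 0.125q = 2165/24 + (5/24)q gives q* = 95 and p* = 110.
With the rebate, buyers effectively pay pb = ps − 8, where ps is the price sellers receive.
On the curves, pb = 121.875 - 0.125q and ps = 2165/24 + (5/24)q; the wedge ps − pb = 8 gives 2165/24 + (5/24)q − (121.875 - 0.125q) = 8, so q' = 119.
Then pb = 121.875 − 0.125·119 = 107 and ps = 2165/24 + (5/24)·119 = 115.
The subsidy expands output by 119 − 95 = 24 past the efficient level; on those units the gap between marginal cost and willingness to pay runs from 0 up to 8.
DWL = ½ × 8 × 24 = 96.

Deadweight loss = 96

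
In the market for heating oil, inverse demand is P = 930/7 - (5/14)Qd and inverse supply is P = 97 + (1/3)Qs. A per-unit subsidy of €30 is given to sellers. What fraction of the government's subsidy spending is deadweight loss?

Pre-subsidy: 930/7 - (5/14)Q = 97 + (1/3)Q gives Q* = 1506/29 and P* = 3315/29.
With the subsidy, sellers receive Ps = Pb + 30 for each unit, where Pb is the price buyers pay.
On the curves, Pb = 930/7 - (5/14)Q and Ps = 97 + (1/3)Q; the wedge Ps − Pb = 30 gives 97 + (1/3)Q − (930/7 - (5/14)Q) = 30, so Q' = 2766/29.
Then Pb = 930/7 − (5/14)·(2766/29) = 2865/29 and Ps = 97 + (1/3)·(2766/29) = 3735/29.
ΔCS = ½(1506/29 + 2766/29)(3315/29 − 2865/29) = 961200/841; ΔPS = ½(1506/29 + 2766/29)(3735/29 − 3315/29) = 897120/841.
Government spending = 30 × 2766/29 = 82980/29.
DWL = ½ × 30 × (2766/29 − 1506/29) = 18900/29; fraction = (18900/29) / (82980/29) = 105/461.

DWL / government spending = 105/461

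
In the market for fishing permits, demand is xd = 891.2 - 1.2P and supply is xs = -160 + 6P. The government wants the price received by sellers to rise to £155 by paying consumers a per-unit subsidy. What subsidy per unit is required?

At a seller price of 155, quantity supplied is -160 + 6·155 = 770.
Buyers absorb 770 only when they pay Pb with 891.2 − 1.2·Pb = 770, i.e. Pb = 101.
s = Ps − Pb = 155 − 101 = 54.

Required subsidy s = £54 per unit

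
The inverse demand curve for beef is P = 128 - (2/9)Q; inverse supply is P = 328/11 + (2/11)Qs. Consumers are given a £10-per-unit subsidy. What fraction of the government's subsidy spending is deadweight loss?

Pre-subsidy: 128 - (2/9)Q = 328/11 + (2/11)Q gives Q* = 243 and P* = 74.
With the rebate, buyers effectively pay Pb = Ps − 10, where Ps is the price sellers receive.
On the curves, Pb = 128 - (2/9)Q and Ps = 328/11 + (2/11)Q; the wedge Ps − Pb = 10 gives 328/11 + (2/11)Q − (128 - (2/9)Q) = 10, so Q' = 267.75.
Then Pb = 128 − (2/9)·267.75 = 68.5 and Ps = 328/11 + (2/11)·267.75 = 78.5.
ΔCS = ½(243 + 267.75)(74 − 68.5) = 1404.5625; ΔPS = ½(243 + 267.75)(78.5 − 74) = 1149.1875.
Government spending = 10 × 267.75 = 2677.5.
DWL = ½ × 10 × (267.75 − 243) = 123.75; fraction = 123.75 / 2677.5 = 11/238.

DWL / government spending = 11/238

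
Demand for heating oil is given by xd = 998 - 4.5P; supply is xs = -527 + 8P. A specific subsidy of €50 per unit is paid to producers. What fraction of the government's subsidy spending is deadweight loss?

Pre-subsidy: 998 - 4.5P = -527 + 8P gives P* = 122, x* = 449.
With the subsidy, sellers receive Ps = Pb + 50 for each unit, where Pb is the price buyers pay.
Supply in terms of Pb becomes xs = -527 + 8(Pb + 50) = -127 + 8Pb. Setting this equal to demand: 998 - 4.5Pb = -127 + 8Pb, so Pb = 90.
Sellers receive Ps = 90 + 50 = 140; x' = 998 − 4.5·90 = 593.
ΔCS = ½(449 + 593)(122 − 90) = 16672; ΔPS = ½(449 + 593)(140 − 122) = 9378.
Government spending = 50 × 593 = 29650.
DWL = ½ × 50 × (593 − 449) = 3600; fraction = 3600 / 29650 = 72/593.

DWL / government spending = 72/593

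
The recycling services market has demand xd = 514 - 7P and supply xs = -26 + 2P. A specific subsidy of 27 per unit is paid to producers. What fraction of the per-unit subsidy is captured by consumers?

Consumer share = 2/9

Pre-subsidy: 514 - 7P = -26 + 2P gives P* = 60, x* = 94.
With the subsidy, sellers receive Ps = Pb + 27 for each unit, where Pb is the price buyers pay.
Supply in terms of Pb becomes xs = -26 + 2(Pb + 27) = 28 + 2Pb. Setting this equal to demand: 514 - 7Pb = 28 + 2Pb, so Pb = 54.
Sellers receive Ps = 54 + 27 = 81; x' = 514 − 7·54 = 136.
Buyers' price falls by P* − Pb = 60 − 54 = 6; sellers' price rises by Ps − P* = 81 − 60 = 21.
So consumers capture 6/27 = 2/9 of each unit of subsidy.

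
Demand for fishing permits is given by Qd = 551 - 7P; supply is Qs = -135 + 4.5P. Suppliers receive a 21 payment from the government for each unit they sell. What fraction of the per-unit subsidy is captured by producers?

Pre-subsidy: 551 - 7P = -135 + 4.5P gives P* = 1372/23, Q* = 3069/23.
With the subsidy, sellers receive Ps = Pb + 21 for each unit, where Pb is the price buyers pay.
Supply in terms of Pb becomes Qs = -135 + 4.5(Pb + 21) = -40.5 + 4.5Pb. Setting this equal to demand: 551 - 7Pb = -40.5 + 4.5Pb, so Pb = 1183/23.
Sellers receive Ps = 1183/23 + 21 = 1666/23; Q' = 551 − 7·(1183/23) = 4392/23.
Buyers' price falls by P* − Pb = 1372/23 − 1183/23 = 189/23; sellers' price rises by Ps − P* = 1666/23 − 1372/23 = 294/23.
So producers capture (294/23)/21 = 14/23 of each unit of subsidy.

Producer share = 14/23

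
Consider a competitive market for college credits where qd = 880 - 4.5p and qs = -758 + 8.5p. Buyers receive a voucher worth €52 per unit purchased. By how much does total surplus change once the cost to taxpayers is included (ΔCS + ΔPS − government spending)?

Net change in total surplus = -€3978

Pre-subsidy: 880 - 4.5p = -758 + 8.5p gives p* = 126, q* = 313.
With the rebate, buyers effectively pay pb = ps − 52, where ps is the price sellers receive.
Demand in terms of ps becomes qd = 880 − 4.5(ps − 52) = 1114 - 4.5ps. Setting this equal to supply: 1114 - 4.5ps = -758 + 8.5ps, so ps = 144.
Buyers pay pb = 144 − 52 = 92; q' = -758 + 8.5·144 = 466.
ΔCS = ½(313 + 466)(126 − 92) = 13243; ΔPS = ½(313 + 466)(144 − 126) = 7011.
Government spending = 52 × 466 = 24232.
Net change = 13243 + 7011 − 24232 = -3978. The loss equals the DWL triangle ½·52·153.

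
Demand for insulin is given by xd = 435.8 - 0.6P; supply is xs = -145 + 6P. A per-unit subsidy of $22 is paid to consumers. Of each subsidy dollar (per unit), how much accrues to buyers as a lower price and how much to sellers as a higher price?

Buyers gain $20 per unit; sellers gain $2 per unit

Pre-subsidy: 435.8 - 0.6P = -145 + 6P gives P* = 88, x* = 383.
With the rebate, buyers effectively pay Pb = Ps − 22, where Ps is the price sellers receive.
Demand in terms of Ps becomes xd = 435.8 − 0.6(Ps − 22) = 449 - 0.6Ps. Setting this equal to supply: 449 - 0.6Ps = -145 + 6Ps, so Ps = 90.
Buyers pay Pb = 90 − 22 = 68; x' = -145 + 6·90 = 395.
Buyers' price falls by P* − Pb = 88 − 68 = 20; sellers' price rises by Ps − P* = 90 − 88 = 2.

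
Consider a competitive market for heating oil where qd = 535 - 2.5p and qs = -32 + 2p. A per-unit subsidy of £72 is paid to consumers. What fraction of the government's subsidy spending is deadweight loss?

DWL / government spending = 2/15

Pre-subsidy: 535 - 2.5p = -32 + 2p gives p* = 126, q* = 220.
With the rebate, buyers effectively pay pb = ps − 72, where ps is the price sellers receive.
Demand in terms of ps becomes qd = 535 − 2.5(ps − 72) = 715 - 2.5ps. Setting this equal to supply: 715 - 2.5ps = -32 + 2ps, so ps = 166.
Buyers pay pb = 166 − 72 = 94; q' = -32 + 2·166 = 300.
ΔCS = ½(220 + 300)(126 − 94) = 8320; ΔPS = ½(220 + 300)(166 − 126) = 10400.
Government spending = 72 × 300 = 21600.
DWL = ½ × 72 × (300 − 220) = 2880; fraction = 2880 / 21600 = 2/15.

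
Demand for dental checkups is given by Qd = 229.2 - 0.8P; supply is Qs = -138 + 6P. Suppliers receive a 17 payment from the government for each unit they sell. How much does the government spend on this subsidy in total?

Government cost = 3366

Pre-subsidy: 229.2 - 0.8P = -138 + 6P gives P* = 54, Q* = 186.
With the subsidy, sellers receive Ps = Pb + 17 for each unit, where Pb is the price buyers pay.
Supply in terms of Pb becomes Qs = -138 + 6(Pb + 17) = -36 + 6Pb. Setting this equal to demand: 229.2 - 0.8Pb = -36 + 6Pb, so Pb = 39.
Sellers receive Ps = 39 + 17 = 56; Q' = 229.2 − 0.8·39 = 198.
Government outlay = subsidy × quantity = 17 × 198 = 3366.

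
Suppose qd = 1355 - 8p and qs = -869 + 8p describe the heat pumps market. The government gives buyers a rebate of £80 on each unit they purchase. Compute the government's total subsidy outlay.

Pre-subsidy: 1355 - 8p = -869 + 8p gives p* = 139, q* = 243.
With the rebate, buyers effectively pay pb = ps − 80, where ps is the price sellers receive.
Demand in terms of ps becomes qd = 1355 − 8(ps − 80) = 1995 - 8ps. Setting this equal to supply: 1995 - 8ps = -869 + 8ps, so ps = 179.
Buyers pay pb = 179 − 80 = 99; q' = -869 + 8·179 = 563.
Government outlay = subsidy × quantity = 80 × 563 = 45040.

Government cost = £45040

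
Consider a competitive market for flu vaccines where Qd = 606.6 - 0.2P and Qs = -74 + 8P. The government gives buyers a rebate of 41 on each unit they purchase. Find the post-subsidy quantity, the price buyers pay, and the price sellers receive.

Q' = 598; buyers pay 43; sellers receive 84

Pre-subsidy: 606.6 - 0.2P = -74 + 8P gives P* = 83, Q* = 590.
With the rebate, buyers effectively pay Pb = Ps − 41, where Ps is the price sellers receive.
Demand in terms of Ps becomes Qd = 606.6 − 0.2(Ps − 41) = 614.8 - 0.2Ps. Setting this equal to supply: 614.8 - 0.2Ps = -74 + 8Ps, so Ps = 84.
Buyers pay Pb = 84 − 41 = 43; Q' = -74 + 8·84 = 598.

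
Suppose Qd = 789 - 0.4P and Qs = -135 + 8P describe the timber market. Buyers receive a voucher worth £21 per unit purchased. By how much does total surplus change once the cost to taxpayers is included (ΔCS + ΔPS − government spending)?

Pre-subsidy: 789 - 0.4P = -135 + 8P gives P* = 110, Q* = 745.
With the rebate, buyers effectively pay Pb = Ps − 21, where Ps is the price sellers receive.
Demand in terms of Ps becomes Qd = 789 − 0.4(Ps − 21) = 797.4 - 0.4Ps. Setting this equal to supply: 797.4 - 0.4Ps = -135 + 8Ps, so Ps = 111.
Buyers pay Pb = 111 − 21 = 90; Q' = -135 + 8·111 = 753.
ΔCS = ½(745 + 753)(110 − 90) = 14980; ΔPS = ½(745 + 753)(111 − 110) = 749.
Government spending = 21 × 753 = 15813.
Net change = 14980 + 749 − 15813 = -84. The loss equals the DWL triangle ½·21·8.

Net change in total surplus = -£84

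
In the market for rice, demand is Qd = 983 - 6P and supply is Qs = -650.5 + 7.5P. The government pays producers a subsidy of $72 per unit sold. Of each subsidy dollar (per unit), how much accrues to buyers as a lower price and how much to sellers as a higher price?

Buyers gain $40 per unit; sellers gain $32 per unit

Pre-subsidy: 983 - 6P = -650.5 + 7.5P gives P* = 121, Q* = 257.
With the subsidy, sellers receive Ps = Pb + 72 for each unit, where Pb is the price buyers pay.
Supply in terms of Pb becomes Qs = -650.5 + 7.5(Pb + 72) = -110.5 + 7.5Pb. Setting this equal to demand: 983 - 6Pb = -110.5 + 7.5Pb, so Pb = 81.
Sellers receive Ps = 81 + 72 = 153; Q' = 983 − 6·81 = 497.
Buyers' price falls by P* − Pb = 121 − 81 = 40; sellers' price rises by Ps − P* = 153 − 121 = 32.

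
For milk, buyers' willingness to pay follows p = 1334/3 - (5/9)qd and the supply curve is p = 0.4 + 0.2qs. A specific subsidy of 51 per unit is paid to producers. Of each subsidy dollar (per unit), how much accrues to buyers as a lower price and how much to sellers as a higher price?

Pre-subsidy: 1334/3 - (5/9)q = 0.4 + 0.2q gives q* = 588 and p* = 118.
With the subsidy, sellers receive ps = pb + 51 for each unit, where pb is the price buyers pay.
On the curves, pb = 1334/3 - (5/9)q and ps = 0.4 + 0.2q; the wedge ps − pb = 51 gives 0.4 + 0.2q − (1334/3 - (5/9)q) = 51, so q' = 655.5.
Then pb = 1334/3 − (5/9)·655.5 = 80.5 and ps = 0.4 + 0.2·655.5 = 131.5.
Buyers' price falls by p* − pb = 118 − 80.5 = 37.5; sellers' price rises by ps − p* = 131.5 − 118 = 13.5.

Buyers gain 37.5 per unit; sellers gain 13.5 per unit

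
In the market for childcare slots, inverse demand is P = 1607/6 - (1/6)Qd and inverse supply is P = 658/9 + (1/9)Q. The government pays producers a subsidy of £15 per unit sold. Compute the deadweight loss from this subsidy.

Deadweight loss = £405

Pre-subsidy: 1607/6 - (1/6)Q = 658/9 + (1/9)Q gives Q* = 701 and P* = 151.
With the subsidy, sellers receive Ps = Pb + 15 for each unit, where Pb is the price buyers pay.
On the curves, Pb = 1607/6 - (1/6)Q and Ps = 658/9 + (1/9)Q; the wedge Ps − Pb = 15 gives 658/9 + (1/9)Q − (1607/6 - (1/6)Q) = 15, so Q' = 755.
Then Pb = 1607/6 − (1/6)·755 = 142 and Ps = 658/9 + (1/9)·755 = 157.
The subsidy expands output by 755 − 701 = 54 past the efficient level; on those units the gap between marginal cost and willingness to pay runs from 0 up to 15.
DWL = ½ × 15 × 54 = 405.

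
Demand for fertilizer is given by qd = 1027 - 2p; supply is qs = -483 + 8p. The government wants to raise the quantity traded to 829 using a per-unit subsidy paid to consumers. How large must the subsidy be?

Required subsidy s = 65 per unit

At q = 829, invert demand for the buyer price: pb = (1027 − 829)/2 = 99; invert supply for the seller price: ps = (829 − (-483))/8 = 164.
The subsidy must fill the gap: s = ps − pb = 164 − 99 = 65.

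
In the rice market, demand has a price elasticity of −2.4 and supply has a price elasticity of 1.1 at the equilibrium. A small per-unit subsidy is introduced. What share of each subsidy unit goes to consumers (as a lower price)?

Consumer share = 11/35

For a small subsidy around the equilibrium, the benefit split depends on the relative slopes, which at a point are proportional to the elasticities.
Buyer share = εs/(εs + |εd|) = 1.1/(1.1 + 2.4) = 11/35; seller share = |εd|/(εs + |εd|) = 24/35.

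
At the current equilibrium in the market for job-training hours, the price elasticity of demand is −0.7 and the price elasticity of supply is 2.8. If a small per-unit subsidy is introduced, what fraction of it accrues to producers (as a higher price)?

Producer share = 0.2

For a small subsidy around the equilibrium, the benefit split depends on the relative slopes, which at a point are proportional to the elasticities.
Buyer share = εs/(εs + |εd|) = 2.8/(2.8 + 0.7) = 0.8; seller share = |εd|/(εs + |εd|) = 0.2.
So producers capture 0.2 of the subsidy.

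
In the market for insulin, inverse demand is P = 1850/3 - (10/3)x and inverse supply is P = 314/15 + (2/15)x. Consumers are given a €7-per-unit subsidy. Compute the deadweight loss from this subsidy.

Deadweight loss = 735/104

Pre-subsidy: 1850/3 - (10/3)x = 314/15 + (2/15)x gives x* = 2234/13 and P* = 570/13.
With the rebate, buyers effectively pay Pb = Ps − 7, where Ps is the price sellers receive.
On the curves, Pb = 1850/3 - (10/3)x and Ps = 314/15 + (2/15)x; the wedge Ps − Pb = 7 gives 314/15 + (2/15)x − (1850/3 - (10/3)x) = 7, so x' = 9041/52.
Then Pb = 1850/3 − (10/3)·(9041/52) = 965/26 and Ps = 314/15 + (2/15)·(9041/52) = 1147/26.
The subsidy expands output by 9041/52 − 2234/13 = 105/52 past the efficient level; on those units the gap between marginal cost and willingness to pay runs from 0 up to 7.
DWL = ½ × 7 × 105/52 = 735/104.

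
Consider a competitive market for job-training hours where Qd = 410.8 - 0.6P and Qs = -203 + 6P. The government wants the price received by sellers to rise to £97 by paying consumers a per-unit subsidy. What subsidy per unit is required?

At a seller price of 97, quantity supplied is -203 + 6·97 = 379.
Buyers absorb 379 only when they pay Pb with 410.8 − 0.6·Pb = 379, i.e. Pb = 53.
s = Ps − Pb = 97 − 53 = 44.

Required subsidy s = £44 per unit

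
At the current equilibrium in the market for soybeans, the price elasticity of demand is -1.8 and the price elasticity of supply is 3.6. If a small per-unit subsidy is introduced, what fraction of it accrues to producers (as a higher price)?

For a small subsidy around the equilibrium, the benefit split depends on the relative slopes, which at a point are proportional to the elasticities.
Buyer share = εs/(εs + |εd|) = 3.6/(3.6 + 1.8) = 2/3; seller share = |εd|/(εs + |εd|) = 1/3.
So producers capture 1/3 of the subsidy.

Producer share = 1/3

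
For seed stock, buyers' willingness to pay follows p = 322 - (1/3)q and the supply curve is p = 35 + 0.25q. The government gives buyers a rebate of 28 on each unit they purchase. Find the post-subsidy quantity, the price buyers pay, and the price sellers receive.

q' = 540; buyers pay 142; sellers receive 170

Pre-subsidy: 322 - (1/3)q = 35 + 0.25q gives q* = 492 and p* = 158.
With the rebate, buyers effectively pay pb = ps − 28, where ps is the price sellers receive.
On the curves, pb = 322 - (1/3)q and ps = 35 + 0.25q; the wedge ps − pb = 28 gives 35 + 0.25q − (322 - (1/3)q) = 28, so q' = 540.
Then pb = 322 − (1/3)·540 = 142 and ps = 35 + 0.25·540 = 170.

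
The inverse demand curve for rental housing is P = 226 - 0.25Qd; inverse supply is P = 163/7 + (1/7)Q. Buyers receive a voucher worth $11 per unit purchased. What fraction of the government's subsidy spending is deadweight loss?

Pre-subsidy: 226 - 0.25Q = 163/7 + (1/7)Q gives Q* = 516 and P* = 97.
With the rebate, buyers effectively pay Pb = Ps − 11, where Ps is the price sellers receive.
On the curves, Pb = 226 - 0.25Q and Ps = 163/7 + (1/7)Q; the wedge Ps − Pb = 11 gives 163/7 + (1/7)Q − (226 - 0.25Q) = 11, so Q' = 544.
Then Pb = 226 − 0.25·544 = 90 and Ps = 163/7 + (1/7)·544 = 101.
ΔCS = ½(516 + 544)(97 − 90) = 3710; ΔPS = ½(516 + 544)(101 − 97) = 2120.
Government spending = 11 × 544 = 5984.
DWL = ½ × 11 × (544 − 516) = 154; fraction = 154 / 5984 = 7/272.

DWL / government spending = 7/272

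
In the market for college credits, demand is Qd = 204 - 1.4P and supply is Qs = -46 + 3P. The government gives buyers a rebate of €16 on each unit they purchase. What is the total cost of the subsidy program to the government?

Government cost = 24592/11

Pre-subsidy: 204 - 1.4P = -46 + 3P gives P* = 625/11, Q* = 1369/11.
With the rebate, buyers effectively pay Pb = Ps − 16, where Ps is the price sellers receive.
Demand in terms of Ps becomes Qd = 204 − 1.4(Ps − 16) = 226.4 - 1.4Ps. Setting this equal to supply: 226.4 - 1.4Ps = -46 + 3Ps, so Ps = 681/11.
Buyers pay Pb = 681/11 − 16 = 505/11; Q' = -46 + 3·(681/11) = 1537/11.
Government outlay = subsidy × quantity = 16 × 1537/11 = 24592/11.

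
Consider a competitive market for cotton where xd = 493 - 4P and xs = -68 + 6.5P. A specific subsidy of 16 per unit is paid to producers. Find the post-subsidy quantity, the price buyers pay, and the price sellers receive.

Pre-subsidy: 493 - 4P = -68 + 6.5P gives P* = 374/7, x* = 1955/7.
With the subsidy, sellers receive Ps = Pb + 16 for each unit, where Pb is the price buyers pay.
Supply in terms of Pb becomes xs = -68 + 6.5(Pb + 16) = 36 + 6.5Pb. Setting this equal to demand: 493 - 4Pb = 36 + 6.5Pb, so Pb = 914/21.
Sellers receive Ps = 914/21 + 16 = 1250/21; x' = 493 − 4·(914/21) = 6697/21.

x' = 6697/21; buyers pay 914/21; sellers receive 1250/21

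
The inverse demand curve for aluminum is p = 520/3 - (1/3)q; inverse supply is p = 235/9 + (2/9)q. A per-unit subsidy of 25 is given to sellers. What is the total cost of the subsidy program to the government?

Pre-subsidy: 520/3 - (1/3)q = 235/9 + (2/9)q gives q* = 265 and p* = 85.
With the subsidy, sellers receive ps = pb + 25 for each unit, where pb is the price buyers pay.
On the curves, pb = 520/3 - (1/3)q and ps = 235/9 + (2/9)q; the wedge ps − pb = 25 gives 235/9 + (2/9)q − (520/3 - (1/3)q) = 25, so q' = 310.
Then pb = 520/3 − (1/3)·310 = 70 and ps = 235/9 + (2/9)·310 = 95.
Government outlay = subsidy × quantity = 25 × 310 = 7750.

Government cost = 7750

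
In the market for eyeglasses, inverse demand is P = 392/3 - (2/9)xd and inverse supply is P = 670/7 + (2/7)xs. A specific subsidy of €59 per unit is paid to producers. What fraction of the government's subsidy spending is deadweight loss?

DWL / government spending = 1239/3946

Pre-subsidy: 392/3 - (2/9)x = 670/7 + (2/7)x gives x* = 68.8125 and P* = 115.375.
With the subsidy, sellers receive Ps = Pb + 59 for each unit, where Pb is the price buyers pay.
On the curves, Pb = 392/3 - (2/9)x and Ps = 670/7 + (2/7)x; the wedge Ps − Pb = 59 gives 670/7 + (2/7)x − (392/3 - (2/9)x) = 59, so x' = 184.96875.
Then Pb = 392/3 − (2/9)·184.96875 = 89.5625 and Ps = 670/7 + (2/7)·184.96875 = 148.5625.
ΔCS = ½(68.8125 + 184.96875)(115.375 − 89.5625) = 3275.3642578125; ΔPS = ½(68.8125 + 184.96875)(148.5625 − 115.375) = 4211.1826171875.
Government spending = 59 × 184.96875 = 10913.15625.
DWL = ½ × 59 × (184.96875 − 68.8125) = 3426.609375; fraction = 3426.609375 / 10913.15625 = 1239/3946.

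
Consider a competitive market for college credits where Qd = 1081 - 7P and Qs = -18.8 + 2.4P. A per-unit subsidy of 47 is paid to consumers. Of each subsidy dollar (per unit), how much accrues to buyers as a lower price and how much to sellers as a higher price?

Buyers gain 12 per unit; sellers gain 35 per unit

Pre-subsidy: 1081 - 7P = -18.8 + 2.4P gives P* = 117, Q* = 262.
With the rebate, buyers effectively pay Pb = Ps − 47, where Ps is the price sellers receive.
Demand in terms of Ps becomes Qd = 1081 − 7(Ps − 47) = 1410 - 7Ps. Setting this equal to supply: 1410 - 7Ps = -18.8 + 2.4Ps, so Ps = 152.
Buyers pay Pb = 152 − 47 = 105; Q' = -18.8 + 2.4·152 = 346.
Buyers' price falls by P* − Pb = 117 − 105 = 12; sellers' price rises by Ps − P* = 152 − 117 = 35.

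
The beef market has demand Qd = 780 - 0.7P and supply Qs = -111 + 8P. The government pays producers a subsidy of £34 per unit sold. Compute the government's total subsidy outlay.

Government cost = 2159918/87

Pre-subsidy: 780 - 0.7P = -111 + 8P gives P* = 2970/29, Q* = 20541/29.
With the subsidy, sellers receive Ps = Pb + 34 for each unit, where Pb is the price buyers pay.
Supply in terms of Pb becomes Qs = -111 + 8(Pb + 34) = 161 + 8Pb. Setting this equal to demand: 780 - 0.7Pb = 161 + 8Pb, so Pb = 6190/87.
Sellers receive Ps = 6190/87 + 34 = 9148/87; Q' = 780 − 0.7·(6190/87) = 63527/87.
Government outlay = subsidy × quantity = 34 × 63527/87 = 2159918/87.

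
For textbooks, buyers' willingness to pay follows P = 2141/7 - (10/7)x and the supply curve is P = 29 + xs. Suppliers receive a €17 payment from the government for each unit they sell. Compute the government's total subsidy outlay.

Government cost = €2057

Pre-subsidy: 2141/7 - (10/7)x = 29 + x gives x* = 114 and P* = 143.
With the subsidy, sellers receive Ps = Pb + 17 for each unit, where Pb is the price buyers pay.
On the curves, Pb = 2141/7 - (10/7)x and Ps = 29 + x; the wedge Ps − Pb = 17 gives 29 + x − (2141/7 - (10/7)x) = 17, so x' = 121.
Then Pb = 2141/7 − (10/7)·121 = 133 and Ps = 29 + 1·121 = 150.
Government outlay = subsidy × quantity = 17 × 121 = 2057.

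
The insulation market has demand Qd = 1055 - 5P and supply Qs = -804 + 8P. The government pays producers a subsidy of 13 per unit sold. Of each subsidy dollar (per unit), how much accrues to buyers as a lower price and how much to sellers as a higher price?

Buyers gain 8 per unit; sellers gain 5 per unit

Pre-subsidy: 1055 - 5P = -804 + 8P gives P* = 143, Q* = 340.
With the subsidy, sellers receive Ps = Pb + 13 for each unit, where Pb is the price buyers pay.
Supply in terms of Pb becomes Qs = -804 + 8(Pb + 13) = -700 + 8Pb. Setting this equal to demand: 1055 - 5Pb = -700 + 8Pb, so Pb = 135.
Sellers receive Ps = 135 + 13 = 148; Q' = 1055 − 5·135 = 380.
Buyers' price falls by P* − Pb = 143 − 135 = 8; sellers' price rises by Ps − P* = 148 − 143 = 5.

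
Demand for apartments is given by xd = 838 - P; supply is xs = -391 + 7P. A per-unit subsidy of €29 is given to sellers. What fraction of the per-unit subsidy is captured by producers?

Pre-subsidy: 838 - P = -391 + 7P gives P* = 153.625, x* = 684.375.
With the subsidy, sellers receive Ps = Pb + 29 for each unit, where Pb is the price buyers pay.
Supply in terms of Pb becomes xs = -391 + 7(Pb + 29) = -188 + 7Pb. Setting this equal to demand: 838 - Pb = -188 + 7Pb, so Pb = 128.25.
Sellers receive Ps = 128.25 + 29 = 157.25; x' = 838 − 1·128.25 = 709.75.
Buyers' price falls by P* − Pb = 153.625 − 128.25 = 25.375; sellers' price rises by Ps − P* = 157.25 − 153.625 = 3.625.
So producers capture 3.625/29 = 0.125 of each unit of subsidy.

Producer share = 0.125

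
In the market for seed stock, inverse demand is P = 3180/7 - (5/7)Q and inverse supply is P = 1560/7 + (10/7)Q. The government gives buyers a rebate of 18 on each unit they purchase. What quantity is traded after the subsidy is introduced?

Pre-subsidy: 3180/7 - (5/7)Q = 1560/7 + (10/7)Q gives Q* = 108 and P* = 2640/7.
With the rebate, buyers effectively pay Pb = Ps − 18, where Ps is the price sellers receive.
On the curves, Pb = 3180/7 - (5/7)Q and Ps = 1560/7 + (10/7)Q; the wedge Ps − Pb = 18 gives 1560/7 + (10/7)Q − (3180/7 - (5/7)Q) = 18, so Q' = 116.4.
Then Pb = 3180/7 − (5/7)·116.4 = 2598/7 and Ps = 1560/7 + (10/7)·116.4 = 2724/7.

Q' = 116.4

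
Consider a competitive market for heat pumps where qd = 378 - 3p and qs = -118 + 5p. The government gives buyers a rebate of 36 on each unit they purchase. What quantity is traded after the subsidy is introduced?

Pre-subsidy: 378 - 3p = -118 + 5p gives p* = 62, q* = 192.
With the rebate, buyers effectively pay pb = ps − 36, where ps is the price sellers receive.
Demand in terms of ps becomes qd = 378 − 3(ps − 36) = 486 - 3ps. Setting this equal to supply: 486 - 3ps = -118 + 5ps, so ps = 75.5.
Buyers pay pb = 75.5 − 36 = 39.5; q' = -118 + 5·75.5 = 259.5.

q' = 259.5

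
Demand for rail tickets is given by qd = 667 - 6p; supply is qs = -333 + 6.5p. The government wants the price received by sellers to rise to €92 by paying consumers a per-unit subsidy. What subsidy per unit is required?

Required subsidy s = €25 per unit

At a seller price of 92, quantity supplied is -333 + 6.5·92 = 265.
Buyers absorb 265 only when they pay pb with 667 − 6·pb = 265, i.e. pb = 67.
s = ps − pb = 92 − 67 = 25.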